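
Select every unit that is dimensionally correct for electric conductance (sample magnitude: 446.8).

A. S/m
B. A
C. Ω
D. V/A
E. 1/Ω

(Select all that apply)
E

electric conductance has SI base units: A^2 * s^3 / (kg * m^2)

Checking each option against A^2 * s^3 / (kg * m^2):
  A. S/m: ✗ does not match
  B. A: ✗ does not match
  C. Ω: ✗ does not match
  D. V/A: ✗ does not match
  E. 1/Ω: ✓ matches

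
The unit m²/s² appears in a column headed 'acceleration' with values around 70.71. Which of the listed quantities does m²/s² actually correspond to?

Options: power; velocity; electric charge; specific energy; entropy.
specific energy

acceleration should have units dimensionally equivalent to m / s^2 (e.g. m/s²).
The given unit 'm²/s²' reduces to m^2 / s^2. Of the listed options, that is the dimensionality of specific energy.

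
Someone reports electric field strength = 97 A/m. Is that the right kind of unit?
No

electric field strength has SI base units: kg * m / (A * s^3)
A/m does NOT reduce to kg * m / (A * s^3); a valid unit for electric field strength would be e.g. V/m.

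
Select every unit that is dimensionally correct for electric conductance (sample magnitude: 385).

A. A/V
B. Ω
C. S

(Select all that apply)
A, C

electric conductance has SI base units: A^2 * s^3 / (kg * m^2)

Checking each option against A^2 * s^3 / (kg * m^2):
  A. A/V: ✓ matches
  B. Ω: ✗ does not match
  C. S: ✓ matches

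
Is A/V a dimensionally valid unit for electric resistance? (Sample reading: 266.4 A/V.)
No

electric resistance has SI base units: kg * m^2 / (A^2 * s^3)
A/V does NOT reduce to kg * m^2 / (A^2 * s^3); a valid unit for electric resistance would be e.g. Ω.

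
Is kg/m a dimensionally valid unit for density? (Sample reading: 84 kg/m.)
No

density has SI base units: kg / m^3
kg/m does NOT reduce to kg / m^3; a valid unit for density would be e.g. kg/m³.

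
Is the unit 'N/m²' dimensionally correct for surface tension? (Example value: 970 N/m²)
No

surface tension has SI base units: kg / s^2
N/m² does NOT reduce to kg / s^2; a valid unit for surface tension would be e.g. N/m.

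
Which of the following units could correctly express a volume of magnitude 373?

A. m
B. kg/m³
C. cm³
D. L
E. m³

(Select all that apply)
C, D, E

volume has SI base units: m^3

Checking each option against m^3:
  A. m: ✗ does not match
  B. kg/m³: ✗ does not match
  C. cm³: ✓ matches
  D. L: ✓ matches
  E. m³: ✓ matches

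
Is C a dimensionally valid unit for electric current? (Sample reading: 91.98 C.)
No

electric current has SI base units: A
C does NOT reduce to A; a valid unit for electric current would be e.g. A.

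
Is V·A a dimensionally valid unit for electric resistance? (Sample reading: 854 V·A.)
No

electric resistance has SI base units: kg * m^2 / (A^2 * s^3)
V·A does NOT reduce to kg * m^2 / (A^2 * s^3); a valid unit for electric resistance would be e.g. Ω.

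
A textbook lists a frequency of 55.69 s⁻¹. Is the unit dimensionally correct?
Yes

frequency has SI base units: 1 / s
s⁻¹ reduces to the same SI base units, so it is a valid unit for frequency.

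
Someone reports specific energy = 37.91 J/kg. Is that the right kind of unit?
Yes

specific energy has SI base units: m^2 / s^2
J/kg reduces to the same SI base units, so it is a valid unit for specific energy.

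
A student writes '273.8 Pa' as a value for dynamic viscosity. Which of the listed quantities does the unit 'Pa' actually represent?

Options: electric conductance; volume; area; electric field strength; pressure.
pressure

dynamic viscosity should have units dimensionally equivalent to kg / (m * s) (e.g. Pa·s).
The given unit 'Pa' reduces to kg / (m * s^2). Of the listed options, that is the dimensionality of pressure.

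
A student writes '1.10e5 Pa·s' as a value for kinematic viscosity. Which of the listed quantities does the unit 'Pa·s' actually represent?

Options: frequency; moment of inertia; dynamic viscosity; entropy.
dynamic viscosity

kinematic viscosity should have units dimensionally equivalent to m^2 / s (e.g. m²/s).
The given unit 'Pa·s' reduces to kg / (m * s). Of the listed options, that is the dimensionality of dynamic viscosity.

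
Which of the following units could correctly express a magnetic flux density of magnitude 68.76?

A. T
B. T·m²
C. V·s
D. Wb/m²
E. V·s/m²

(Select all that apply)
A, D, E

magnetic flux density has SI base units: kg / (A * s^2)

Checking each option against kg / (A * s^2):
  A. T: ✓ matches
  B. T·m²: ✗ does not match
  C. V·s: ✗ does not match
  D. Wb/m²: ✓ matches
  E. V·s/m²: ✓ matches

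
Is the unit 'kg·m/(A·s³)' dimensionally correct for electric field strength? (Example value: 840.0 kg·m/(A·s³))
Yes

electric field strength has SI base units: kg * m / (A * s^3)
kg·m/(A·s³) reduces to the same SI base units, so it is a valid unit for electric field strength.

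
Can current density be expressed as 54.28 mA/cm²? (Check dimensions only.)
Yes

current density has SI base units: A / m^2
mA/cm² reduces to the same SI base units, so it is a valid unit for current density.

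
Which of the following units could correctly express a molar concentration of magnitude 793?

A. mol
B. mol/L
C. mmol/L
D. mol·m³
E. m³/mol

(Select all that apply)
B, C

molar concentration has SI base units: mol / m^3

Checking each option against mol / m^3:
  A. mol: ✗ does not match
  B. mol/L: ✓ matches
  C. mmol/L: ✓ matches
  D. mol·m³: ✗ does not match
  E. m³/mol: ✗ does not match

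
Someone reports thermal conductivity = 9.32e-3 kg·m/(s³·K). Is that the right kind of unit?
Yes

thermal conductivity has SI base units: kg * m / (s^3 * K)
kg·m/(s³·K) reduces to the same SI base units, so it is a valid unit for thermal conductivity.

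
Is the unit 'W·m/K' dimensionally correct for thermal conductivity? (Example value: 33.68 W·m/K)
No

thermal conductivity has SI base units: kg * m / (s^3 * K)
W·m/K does NOT reduce to kg * m / (s^3 * K); a valid unit for thermal conductivity would be e.g. W/(m·K).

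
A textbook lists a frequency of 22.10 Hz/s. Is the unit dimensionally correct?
No

frequency has SI base units: 1 / s
Hz/s does NOT reduce to 1 / s; a valid unit for frequency would be e.g. Hz.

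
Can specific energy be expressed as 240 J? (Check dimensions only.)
No

specific energy has SI base units: m^2 / s^2
J does NOT reduce to m^2 / s^2; a valid unit for specific energy would be e.g. J/kg.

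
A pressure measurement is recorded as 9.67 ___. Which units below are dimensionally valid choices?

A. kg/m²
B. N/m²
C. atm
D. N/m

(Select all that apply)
B, C

pressure has SI base units: kg / (m * s^2)

Checking each option against kg / (m * s^2):
  A. kg/m²: ✗ does not match
  B. N/m²: ✓ matches
  C. atm: ✓ matches
  D. N/m: ✗ does not match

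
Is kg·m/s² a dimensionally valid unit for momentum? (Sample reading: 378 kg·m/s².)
No

momentum has SI base units: kg * m / s
kg·m/s² does NOT reduce to kg * m / s; a valid unit for momentum would be e.g. kg·m/s.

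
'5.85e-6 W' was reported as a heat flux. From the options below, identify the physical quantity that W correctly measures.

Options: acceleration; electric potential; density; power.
power

heat flux should have units dimensionally equivalent to kg / s^3 (e.g. W/m²).
The given unit 'W' reduces to kg * m^2 / s^3. Of the listed options, that is the dimensionality of power.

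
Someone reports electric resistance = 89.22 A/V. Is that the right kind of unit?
No

electric resistance has SI base units: kg * m^2 / (A^2 * s^3)
A/V does NOT reduce to kg * m^2 / (A^2 * s^3); a valid unit for electric resistance would be e.g. Ω.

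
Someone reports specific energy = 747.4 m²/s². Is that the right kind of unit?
Yes

specific energy has SI base units: m^2 / s^2
m²/s² reduces to the same SI base units, so it is a valid unit for specific energy.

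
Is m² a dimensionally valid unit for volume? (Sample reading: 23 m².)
No

volume has SI base units: m^3
m² does NOT reduce to m^3; a valid unit for volume would be e.g. m³.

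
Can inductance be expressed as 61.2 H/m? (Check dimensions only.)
No

inductance has SI base units: kg * m^2 / (A^2 * s^2)
H/m does NOT reduce to kg * m^2 / (A^2 * s^2); a valid unit for inductance would be e.g. H.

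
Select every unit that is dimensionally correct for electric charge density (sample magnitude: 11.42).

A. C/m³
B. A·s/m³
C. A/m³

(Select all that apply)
A, B

electric charge density has SI base units: A * s / m^3

Checking each option against A * s / m^3:
  A. C/m³: ✓ matches
  B. A·s/m³: ✓ matches
  C. A/m³: ✗ does not match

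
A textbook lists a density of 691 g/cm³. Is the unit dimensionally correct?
Yes

density has SI base units: kg / m^3
g/cm³ reduces to the same SI base units, so it is a valid unit for density.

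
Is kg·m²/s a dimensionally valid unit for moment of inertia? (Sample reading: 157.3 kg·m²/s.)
No

moment of inertia has SI base units: kg * m^2
kg·m²/s does NOT reduce to kg * m^2; a valid unit for moment of inertia would be e.g. kg·m².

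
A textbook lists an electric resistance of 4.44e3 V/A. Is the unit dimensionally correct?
Yes

electric resistance has SI base units: kg * m^2 / (A^2 * s^3)
V/A reduces to the same SI base units, so it is a valid unit for electric resistance.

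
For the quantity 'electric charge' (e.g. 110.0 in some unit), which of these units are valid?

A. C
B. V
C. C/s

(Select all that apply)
A

electric charge has SI base units: A * s

Checking each option against A * s:
  A. C: ✓ matches
  B. V: ✗ does not match
  C. C/s: ✗ does not match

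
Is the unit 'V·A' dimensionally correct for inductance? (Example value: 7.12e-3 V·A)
No

inductance has SI base units: kg * m^2 / (A^2 * s^2)
V·A does NOT reduce to kg * m^2 / (A^2 * s^2); a valid unit for inductance would be e.g. H.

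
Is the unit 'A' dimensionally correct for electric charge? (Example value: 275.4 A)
No

electric charge has SI base units: A * s
A does NOT reduce to A * s; a valid unit for electric charge would be e.g. C.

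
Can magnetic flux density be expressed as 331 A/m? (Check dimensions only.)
No

magnetic flux density has SI base units: kg / (A * s^2)
A/m does NOT reduce to kg / (A * s^2); a valid unit for magnetic flux density would be e.g. T.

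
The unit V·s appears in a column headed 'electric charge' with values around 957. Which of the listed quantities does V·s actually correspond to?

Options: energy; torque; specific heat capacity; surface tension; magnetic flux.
magnetic flux

electric charge should have units dimensionally equivalent to A * s (e.g. C).
The given unit 'V·s' reduces to kg * m^2 / (A * s^2). Of the listed options, that is the dimensionality of magnetic flux.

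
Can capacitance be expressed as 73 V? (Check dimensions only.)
No

capacitance has SI base units: A^2 * s^4 / (kg * m^2)
V does NOT reduce to A^2 * s^4 / (kg * m^2); a valid unit for capacitance would be e.g. F.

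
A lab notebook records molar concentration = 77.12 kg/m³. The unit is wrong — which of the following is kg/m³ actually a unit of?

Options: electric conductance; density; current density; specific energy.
density

molar concentration should have units dimensionally equivalent to mol / m^3 (e.g. mol/m³).
The given unit 'kg/m³' reduces to kg / m^3. Of the listed options, that is the dimensionality of density.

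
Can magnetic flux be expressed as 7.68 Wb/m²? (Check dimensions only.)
No

magnetic flux has SI base units: kg * m^2 / (A * s^2)
Wb/m² does NOT reduce to kg * m^2 / (A * s^2); a valid unit for magnetic flux would be e.g. Wb.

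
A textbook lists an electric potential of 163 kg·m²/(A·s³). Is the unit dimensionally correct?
Yes

electric potential has SI base units: kg * m^2 / (A * s^3)
kg·m²/(A·s³) reduces to the same SI base units, so it is a valid unit for electric potential.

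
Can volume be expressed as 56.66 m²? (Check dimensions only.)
No

volume has SI base units: m^3
m² does NOT reduce to m^3; a valid unit for volume would be e.g. m³.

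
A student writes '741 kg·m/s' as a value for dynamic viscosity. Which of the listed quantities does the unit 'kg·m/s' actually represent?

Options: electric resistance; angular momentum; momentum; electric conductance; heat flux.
momentum

dynamic viscosity should have units dimensionally equivalent to kg / (m * s) (e.g. Pa·s).
The given unit 'kg·m/s' reduces to kg * m / s. Of the listed options, that is the dimensionality of momentum.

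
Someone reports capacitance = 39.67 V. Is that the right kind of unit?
No

capacitance has SI base units: A^2 * s^4 / (kg * m^2)
V does NOT reduce to A^2 * s^4 / (kg * m^2); a valid unit for capacitance would be e.g. F.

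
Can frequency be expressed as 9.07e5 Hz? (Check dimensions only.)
Yes

frequency has SI base units: 1 / s
Hz reduces to the same SI base units, so it is a valid unit for frequency.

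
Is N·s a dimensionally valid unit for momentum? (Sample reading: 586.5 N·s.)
Yes

momentum has SI base units: kg * m / s
N·s reduces to the same SI base units, so it is a valid unit for momentum.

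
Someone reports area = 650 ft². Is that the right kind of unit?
Yes

area has SI base units: m^2
ft² reduces to the same SI base units, so it is a valid unit for area.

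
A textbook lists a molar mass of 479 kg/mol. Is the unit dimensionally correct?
Yes

molar mass has SI base units: kg / mol
kg/mol reduces to the same SI base units, so it is a valid unit for molar mass.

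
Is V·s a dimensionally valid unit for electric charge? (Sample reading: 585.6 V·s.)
No

electric charge has SI base units: A * s
V·s does NOT reduce to A * s; a valid unit for electric charge would be e.g. C.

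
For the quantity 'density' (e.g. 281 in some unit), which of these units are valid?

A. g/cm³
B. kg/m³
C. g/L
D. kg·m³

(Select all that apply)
A, B, C

density has SI base units: kg / m^3

Checking each option against kg / m^3:
  A. g/cm³: ✓ matches
  B. kg/m³: ✓ matches
  C. g/L: ✓ matches
  D. kg·m³: ✗ does not match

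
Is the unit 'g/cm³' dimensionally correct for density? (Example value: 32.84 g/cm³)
Yes

density has SI base units: kg / m^3
g/cm³ reduces to the same SI base units, so it is a valid unit for density.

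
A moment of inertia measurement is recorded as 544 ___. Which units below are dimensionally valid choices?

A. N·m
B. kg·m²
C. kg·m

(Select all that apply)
B

moment of inertia has SI base units: kg * m^2

Checking each option against kg * m^2:
  A. N·m: ✗ does not match
  B. kg·m²: ✓ matches
  C. kg·m: ✗ does not match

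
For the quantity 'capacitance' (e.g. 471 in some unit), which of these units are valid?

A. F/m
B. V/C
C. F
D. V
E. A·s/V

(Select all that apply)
C, E

capacitance has SI base units: A^2 * s^4 / (kg * m^2)

Checking each option against A^2 * s^4 / (kg * m^2):
  A. F/m: ✗ does not match
  B. V/C: ✗ does not match
  C. F: ✓ matches
  D. V: ✗ does not match
  E. A·s/V: ✓ matches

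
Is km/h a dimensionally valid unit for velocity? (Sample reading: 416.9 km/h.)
Yes

velocity has SI base units: m / s
km/h reduces to the same SI base units, so it is a valid unit for velocity.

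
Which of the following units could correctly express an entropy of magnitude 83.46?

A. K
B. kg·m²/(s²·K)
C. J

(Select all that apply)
B

entropy has SI base units: kg * m^2 / (s^2 * K)

Checking each option against kg * m^2 / (s^2 * K):
  A. K: ✗ does not match
  B. kg·m²/(s²·K): ✓ matches
  C. J: ✗ does not match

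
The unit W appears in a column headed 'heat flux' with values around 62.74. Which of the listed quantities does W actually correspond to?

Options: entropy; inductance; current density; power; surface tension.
power

heat flux should have units dimensionally equivalent to kg / s^3 (e.g. W/m²).
The given unit 'W' reduces to kg * m^2 / s^3. Of the listed options, that is the dimensionality of power.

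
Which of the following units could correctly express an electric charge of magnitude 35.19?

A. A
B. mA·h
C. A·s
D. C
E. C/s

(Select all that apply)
B, C, D

electric charge has SI base units: A * s

Checking each option against A * s:
  A. A: ✗ does not match
  B. mA·h: ✓ matches
  C. A·s: ✓ matches
  D. C: ✓ matches
  E. C/s: ✗ does not match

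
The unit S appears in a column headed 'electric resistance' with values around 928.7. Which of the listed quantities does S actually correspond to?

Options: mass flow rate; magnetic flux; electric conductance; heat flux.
electric conductance

electric resistance should have units dimensionally equivalent to kg * m^2 / (A^2 * s^3) (e.g. Ω).
The given unit 'S' reduces to A^2 * s^3 / (kg * m^2). Of the listed options, that is the dimensionality of electric conductance.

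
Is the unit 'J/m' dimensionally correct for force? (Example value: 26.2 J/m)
Yes

force has SI base units: kg * m / s^2
J/m reduces to the same SI base units, so it is a valid unit for force.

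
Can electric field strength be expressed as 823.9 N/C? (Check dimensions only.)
Yes

electric field strength has SI base units: kg * m / (A * s^3)
N/C reduces to the same SI base units, so it is a valid unit for electric field strength.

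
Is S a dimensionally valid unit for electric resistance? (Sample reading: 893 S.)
No

electric resistance has SI base units: kg * m^2 / (A^2 * s^3)
S does NOT reduce to kg * m^2 / (A^2 * s^3); a valid unit for electric resistance would be e.g. Ω.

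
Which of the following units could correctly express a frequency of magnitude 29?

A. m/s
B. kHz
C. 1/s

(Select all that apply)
B, C

frequency has SI base units: 1 / s

Checking each option against 1 / s:
  A. m/s: ✗ does not match
  B. kHz: ✓ matches
  C. 1/s: ✓ matches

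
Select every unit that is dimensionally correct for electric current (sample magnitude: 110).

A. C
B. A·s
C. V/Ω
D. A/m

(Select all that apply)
C

electric current has SI base units: A

Checking each option against A:
  A. C: ✗ does not match
  B. A·s: ✗ does not match
  C. V/Ω: ✓ matches
  D. A/m: ✗ does not match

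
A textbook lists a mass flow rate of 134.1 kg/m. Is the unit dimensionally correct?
No

mass flow rate has SI base units: kg / s
kg/m does NOT reduce to kg / s; a valid unit for mass flow rate would be e.g. kg/s.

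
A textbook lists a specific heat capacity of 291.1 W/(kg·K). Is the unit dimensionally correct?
No

specific heat capacity has SI base units: m^2 / (s^2 * K)
W/(kg·K) does NOT reduce to m^2 / (s^2 * K); a valid unit for specific heat capacity would be e.g. J/(kg·K).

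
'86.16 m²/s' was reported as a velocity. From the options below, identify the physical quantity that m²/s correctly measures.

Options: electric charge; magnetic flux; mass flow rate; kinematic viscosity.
kinematic viscosity

velocity should have units dimensionally equivalent to m / s (e.g. m/s).
The given unit 'm²/s' reduces to m^2 / s. Of the listed options, that is the dimensionality of kinematic viscosity.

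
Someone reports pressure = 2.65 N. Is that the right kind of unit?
No

pressure has SI base units: kg / (m * s^2)
N does NOT reduce to kg / (m * s^2); a valid unit for pressure would be e.g. Pa.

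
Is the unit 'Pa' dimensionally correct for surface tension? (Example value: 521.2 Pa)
No

surface tension has SI base units: kg / s^2
Pa does NOT reduce to kg / s^2; a valid unit for surface tension would be e.g. N/m.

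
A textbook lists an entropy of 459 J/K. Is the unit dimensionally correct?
Yes

entropy has SI base units: kg * m^2 / (s^2 * K)
J/K reduces to the same SI base units, so it is a valid unit for entropy.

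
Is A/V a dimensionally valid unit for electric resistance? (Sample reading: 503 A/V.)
No

electric resistance has SI base units: kg * m^2 / (A^2 * s^3)
A/V does NOT reduce to kg * m^2 / (A^2 * s^3); a valid unit for electric resistance would be e.g. Ω.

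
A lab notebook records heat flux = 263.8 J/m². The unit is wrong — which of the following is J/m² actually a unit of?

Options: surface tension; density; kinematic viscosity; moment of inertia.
surface tension

heat flux should have units dimensionally equivalent to kg / s^3 (e.g. W/m²).
The given unit 'J/m²' reduces to kg / s^2. Of the listed options, that is the dimensionality of surface tension.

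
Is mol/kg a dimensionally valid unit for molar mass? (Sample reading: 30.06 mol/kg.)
No

molar mass has SI base units: kg / mol
mol/kg does NOT reduce to kg / mol; a valid unit for molar mass would be e.g. kg/mol.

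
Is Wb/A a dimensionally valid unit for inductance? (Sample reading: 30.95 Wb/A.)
Yes

inductance has SI base units: kg * m^2 / (A^2 * s^2)
Wb/A reduces to the same SI base units, so it is a valid unit for inductance.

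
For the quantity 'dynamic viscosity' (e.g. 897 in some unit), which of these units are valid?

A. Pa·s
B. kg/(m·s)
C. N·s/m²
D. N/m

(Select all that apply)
A, B, C

dynamic viscosity has SI base units: kg / (m * s)

Checking each option against kg / (m * s):
  A. Pa·s: ✓ matches
  B. kg/(m·s): ✓ matches
  C. N·s/m²: ✓ matches
  D. N/m: ✗ does not match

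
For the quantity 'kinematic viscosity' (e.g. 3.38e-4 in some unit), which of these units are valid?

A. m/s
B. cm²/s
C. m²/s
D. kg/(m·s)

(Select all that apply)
B, C

kinematic viscosity has SI base units: m^2 / s

Checking each option against m^2 / s:
  A. m/s: ✗ does not match
  B. cm²/s: ✓ matches
  C. m²/s: ✓ matches
  D. kg/(m·s): ✗ does not match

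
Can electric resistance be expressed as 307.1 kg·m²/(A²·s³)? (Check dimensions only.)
Yes

electric resistance has SI base units: kg * m^2 / (A^2 * s^3)
kg·m²/(A²·s³) reduces to the same SI base units, so it is a valid unit for electric resistance.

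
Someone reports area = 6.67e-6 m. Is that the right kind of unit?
No

area has SI base units: m^2
m does NOT reduce to m^2; a valid unit for area would be e.g. m².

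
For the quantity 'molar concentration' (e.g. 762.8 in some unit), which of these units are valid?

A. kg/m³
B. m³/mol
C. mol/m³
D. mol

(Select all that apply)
C

molar concentration has SI base units: mol / m^3

Checking each option against mol / m^3:
  A. kg/m³: ✗ does not match
  B. m³/mol: ✗ does not match
  C. mol/m³: ✓ matches
  D. mol: ✗ does not match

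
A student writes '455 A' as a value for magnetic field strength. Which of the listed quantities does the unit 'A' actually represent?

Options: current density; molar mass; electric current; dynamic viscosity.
electric current

magnetic field strength should have units dimensionally equivalent to A / m (e.g. A/m).
The given unit 'A' reduces to A. Of the listed options, that is the dimensionality of electric current.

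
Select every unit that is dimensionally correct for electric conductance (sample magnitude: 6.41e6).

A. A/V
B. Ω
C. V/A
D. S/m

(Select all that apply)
A

electric conductance has SI base units: A^2 * s^3 / (kg * m^2)

Checking each option against A^2 * s^3 / (kg * m^2):
  A. A/V: ✓ matches
  B. Ω: ✗ does not match
  C. V/A: ✗ does not match
  D. S/m: ✗ does not match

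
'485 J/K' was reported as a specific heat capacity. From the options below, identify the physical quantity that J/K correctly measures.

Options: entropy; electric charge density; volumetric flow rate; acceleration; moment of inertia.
entropy

specific heat capacity should have units dimensionally equivalent to m^2 / (s^2 * K) (e.g. J/(kg·K)).
The given unit 'J/K' reduces to kg * m^2 / (s^2 * K). Of the listed options, that is the dimensionality of entropy.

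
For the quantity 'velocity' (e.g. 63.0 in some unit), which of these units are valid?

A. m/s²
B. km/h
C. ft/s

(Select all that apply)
B, C

velocity has SI base units: m / s

Checking each option against m / s:
  A. m/s²: ✗ does not match
  B. km/h: ✓ matches
  C. ft/s: ✓ matches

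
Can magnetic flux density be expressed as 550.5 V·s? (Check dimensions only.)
No

magnetic flux density has SI base units: kg / (A * s^2)
V·s does NOT reduce to kg / (A * s^2); a valid unit for magnetic flux density would be e.g. T.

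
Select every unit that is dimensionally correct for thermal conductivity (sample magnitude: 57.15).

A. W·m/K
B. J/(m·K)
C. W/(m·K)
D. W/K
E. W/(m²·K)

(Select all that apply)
C

thermal conductivity has SI base units: kg * m / (s^3 * K)

Checking each option against kg * m / (s^3 * K):
  A. W·m/K: ✗ does not match
  B. J/(m·K): ✗ does not match
  C. W/(m·K): ✓ matches
  D. W/K: ✗ does not match
  E. W/(m²·K): ✗ does not match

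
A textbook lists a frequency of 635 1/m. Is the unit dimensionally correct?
No

frequency has SI base units: 1 / s
1/m does NOT reduce to 1 / s; a valid unit for frequency would be e.g. Hz.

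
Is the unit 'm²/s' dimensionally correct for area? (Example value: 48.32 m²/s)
No

area has SI base units: m^2
m²/s does NOT reduce to m^2; a valid unit for area would be e.g. m².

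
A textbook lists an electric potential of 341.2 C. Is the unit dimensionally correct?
No

electric potential has SI base units: kg * m^2 / (A * s^3)
C does NOT reduce to kg * m^2 / (A * s^3); a valid unit for electric potential would be e.g. V.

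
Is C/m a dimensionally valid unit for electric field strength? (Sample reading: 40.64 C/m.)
No

electric field strength has SI base units: kg * m / (A * s^3)
C/m does NOT reduce to kg * m / (A * s^3); a valid unit for electric field strength would be e.g. V/m.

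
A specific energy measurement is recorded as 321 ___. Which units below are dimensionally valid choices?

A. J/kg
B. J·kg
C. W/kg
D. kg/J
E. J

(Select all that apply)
A

specific energy has SI base units: m^2 / s^2

Checking each option against m^2 / s^2:
  A. J/kg: ✓ matches
  B. J·kg: ✗ does not match
  C. W/kg: ✗ does not match
  D. kg/J: ✗ does not match
  E. J: ✗ does not match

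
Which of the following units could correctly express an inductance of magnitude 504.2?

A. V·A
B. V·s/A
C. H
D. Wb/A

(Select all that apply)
B, C, D

inductance has SI base units: kg * m^2 / (A^2 * s^2)

Checking each option against kg * m^2 / (A^2 * s^2):
  A. V·A: ✗ does not match
  B. V·s/A: ✓ matches
  C. H: ✓ matches
  D. Wb/A: ✓ matches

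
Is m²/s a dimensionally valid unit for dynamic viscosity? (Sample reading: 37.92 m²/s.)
No

dynamic viscosity has SI base units: kg / (m * s)
m²/s does NOT reduce to kg / (m * s); a valid unit for dynamic viscosity would be e.g. Pa·s.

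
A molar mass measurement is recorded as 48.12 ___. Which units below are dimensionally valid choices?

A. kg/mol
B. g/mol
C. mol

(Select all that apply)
A, B

molar mass has SI base units: kg / mol

Checking each option against kg / mol:
  A. kg/mol: ✓ matches
  B. g/mol: ✓ matches
  C. mol: ✗ does not match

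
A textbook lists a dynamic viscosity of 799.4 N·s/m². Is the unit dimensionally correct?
Yes

dynamic viscosity has SI base units: kg / (m * s)
N·s/m² reduces to the same SI base units, so it is a valid unit for dynamic viscosity.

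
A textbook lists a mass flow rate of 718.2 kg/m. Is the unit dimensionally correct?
No

mass flow rate has SI base units: kg / s
kg/m does NOT reduce to kg / s; a valid unit for mass flow rate would be e.g. kg/s.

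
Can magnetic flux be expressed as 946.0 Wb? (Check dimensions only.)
Yes

magnetic flux has SI base units: kg * m^2 / (A * s^2)
Wb reduces to the same SI base units, so it is a valid unit for magnetic flux.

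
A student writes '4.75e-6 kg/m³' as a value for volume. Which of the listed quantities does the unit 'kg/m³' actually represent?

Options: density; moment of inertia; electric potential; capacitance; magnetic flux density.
density

volume should have units dimensionally equivalent to m^3 (e.g. m³).
The given unit 'kg/m³' reduces to kg / m^3. Of the listed options, that is the dimensionality of density.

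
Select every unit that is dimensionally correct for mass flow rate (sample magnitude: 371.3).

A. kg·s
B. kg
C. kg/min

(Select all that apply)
C

mass flow rate has SI base units: kg / s

Checking each option against kg / s:
  A. kg·s: ✗ does not match
  B. kg: ✗ does not match
  C. kg/min: ✓ matches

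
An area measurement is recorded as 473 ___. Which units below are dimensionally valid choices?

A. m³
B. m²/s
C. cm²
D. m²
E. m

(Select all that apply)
C, D

area has SI base units: m^2

Checking each option against m^2:
  A. m³: ✗ does not match
  B. m²/s: ✗ does not match
  C. cm²: ✓ matches
  D. m²: ✓ matches
  E. m: ✗ does not match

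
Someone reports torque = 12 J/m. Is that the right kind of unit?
No

torque has SI base units: kg * m^2 / s^2
J/m does NOT reduce to kg * m^2 / s^2; a valid unit for torque would be e.g. N·m.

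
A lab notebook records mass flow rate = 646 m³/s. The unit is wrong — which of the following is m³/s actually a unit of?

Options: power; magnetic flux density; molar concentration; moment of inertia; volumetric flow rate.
volumetric flow rate

mass flow rate should have units dimensionally equivalent to kg / s (e.g. kg/s).
The given unit 'm³/s' reduces to m^3 / s. Of the listed options, that is the dimensionality of volumetric flow rate.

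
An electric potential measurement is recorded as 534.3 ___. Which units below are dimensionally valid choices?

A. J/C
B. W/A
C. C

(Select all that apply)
A, B

electric potential has SI base units: kg * m^2 / (A * s^3)

Checking each option against kg * m^2 / (A * s^3):
  A. J/C: ✓ matches
  B. W/A: ✓ matches
  C. C: ✗ does not match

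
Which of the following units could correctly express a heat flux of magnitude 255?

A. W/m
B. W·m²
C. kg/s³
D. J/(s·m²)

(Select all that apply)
C, D

heat flux has SI base units: kg / s^3

Checking each option against kg / s^3:
  A. W/m: ✗ does not match
  B. W·m²: ✗ does not match
  C. kg/s³: ✓ matches
  D. J/(s·m²): ✓ matches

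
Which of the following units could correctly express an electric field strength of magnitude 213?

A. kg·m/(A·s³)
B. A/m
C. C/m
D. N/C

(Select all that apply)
A, D

electric field strength has SI base units: kg * m / (A * s^3)

Checking each option against kg * m / (A * s^3):
  A. kg·m/(A·s³): ✓ matches
  B. A/m: ✗ does not match
  C. C/m: ✗ does not match
  D. N/C: ✓ matches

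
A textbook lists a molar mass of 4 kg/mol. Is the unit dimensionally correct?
Yes

molar mass has SI base units: kg / mol
kg/mol reduces to the same SI base units, so it is a valid unit for molar mass.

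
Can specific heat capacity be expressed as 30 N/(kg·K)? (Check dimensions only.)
No

specific heat capacity has SI base units: m^2 / (s^2 * K)
N/(kg·K) does NOT reduce to m^2 / (s^2 * K); a valid unit for specific heat capacity would be e.g. J/(kg·K).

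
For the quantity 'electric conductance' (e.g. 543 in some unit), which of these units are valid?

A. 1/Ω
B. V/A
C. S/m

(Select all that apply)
A

electric conductance has SI base units: A^2 * s^3 / (kg * m^2)

Checking each option against A^2 * s^3 / (kg * m^2):
  A. 1/Ω: ✓ matches
  B. V/A: ✗ does not match
  C. S/m: ✗ does not match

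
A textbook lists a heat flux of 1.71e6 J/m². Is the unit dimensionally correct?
No

heat flux has SI base units: kg / s^3
J/m² does NOT reduce to kg / s^3; a valid unit for heat flux would be e.g. W/m².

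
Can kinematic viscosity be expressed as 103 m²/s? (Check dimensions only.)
Yes

kinematic viscosity has SI base units: m^2 / s
m²/s reduces to the same SI base units, so it is a valid unit for kinematic viscosity.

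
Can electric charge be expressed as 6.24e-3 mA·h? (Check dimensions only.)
Yes

electric charge has SI base units: A * s
mA·h reduces to the same SI base units, so it is a valid unit for electric charge.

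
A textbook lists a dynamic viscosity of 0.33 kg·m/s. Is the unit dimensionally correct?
No

dynamic viscosity has SI base units: kg / (m * s)
kg·m/s does NOT reduce to kg / (m * s); a valid unit for dynamic viscosity would be e.g. Pa·s.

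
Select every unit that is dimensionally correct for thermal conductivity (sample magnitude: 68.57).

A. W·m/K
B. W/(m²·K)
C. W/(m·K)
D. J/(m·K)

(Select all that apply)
C

thermal conductivity has SI base units: kg * m / (s^3 * K)

Checking each option against kg * m / (s^3 * K):
  A. W·m/K: ✗ does not match
  B. W/(m²·K): ✗ does not match
  C. W/(m·K): ✓ matches
  D. J/(m·K): ✗ does not match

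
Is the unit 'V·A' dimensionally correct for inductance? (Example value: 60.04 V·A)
No

inductance has SI base units: kg * m^2 / (A^2 * s^2)
V·A does NOT reduce to kg * m^2 / (A^2 * s^2); a valid unit for inductance would be e.g. H.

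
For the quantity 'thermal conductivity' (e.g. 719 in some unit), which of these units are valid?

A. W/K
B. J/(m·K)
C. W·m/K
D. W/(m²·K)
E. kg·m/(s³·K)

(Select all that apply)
E

thermal conductivity has SI base units: kg * m / (s^3 * K)

Checking each option against kg * m / (s^3 * K):
  A. W/K: ✗ does not match
  B. J/(m·K): ✗ does not match
  C. W·m/K: ✗ does not match
  D. W/(m²·K): ✗ does not match
  E. kg·m/(s³·K): ✓ matches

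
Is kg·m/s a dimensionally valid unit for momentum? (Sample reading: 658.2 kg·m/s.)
Yes

momentum has SI base units: kg * m / s
kg·m/s reduces to the same SI base units, so it is a valid unit for momentum.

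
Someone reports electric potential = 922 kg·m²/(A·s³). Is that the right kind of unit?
Yes

electric potential has SI base units: kg * m^2 / (A * s^3)
kg·m²/(A·s³) reduces to the same SI base units, so it is a valid unit for electric potential.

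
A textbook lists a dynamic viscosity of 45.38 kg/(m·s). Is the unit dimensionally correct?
Yes

dynamic viscosity has SI base units: kg / (m * s)
kg/(m·s) reduces to the same SI base units, so it is a valid unit for dynamic viscosity.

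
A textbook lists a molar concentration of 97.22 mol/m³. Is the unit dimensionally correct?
Yes

molar concentration has SI base units: mol / m^3
mol/m³ reduces to the same SI base units, so it is a valid unit for molar concentration.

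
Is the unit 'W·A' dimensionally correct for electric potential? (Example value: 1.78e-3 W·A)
No

electric potential has SI base units: kg * m^2 / (A * s^3)
W·A does NOT reduce to kg * m^2 / (A * s^3); a valid unit for electric potential would be e.g. V.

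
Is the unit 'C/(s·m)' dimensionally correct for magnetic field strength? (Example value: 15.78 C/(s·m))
Yes

magnetic field strength has SI base units: A / m
C/(s·m) reduces to the same SI base units, so it is a valid unit for magnetic field strength.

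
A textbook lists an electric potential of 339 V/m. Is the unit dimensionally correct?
No

electric potential has SI base units: kg * m^2 / (A * s^3)
V/m does NOT reduce to kg * m^2 / (A * s^3); a valid unit for electric potential would be e.g. V.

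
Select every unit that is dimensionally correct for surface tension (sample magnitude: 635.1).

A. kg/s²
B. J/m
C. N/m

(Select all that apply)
A, C

surface tension has SI base units: kg / s^2

Checking each option against kg / s^2:
  A. kg/s²: ✓ matches
  B. J/m: ✗ does not match
  C. N/m: ✓ matches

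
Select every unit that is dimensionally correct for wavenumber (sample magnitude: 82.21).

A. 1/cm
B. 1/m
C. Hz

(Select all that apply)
A, B

wavenumber has SI base units: 1 / m

Checking each option against 1 / m:
  A. 1/cm: ✓ matches
  B. 1/m: ✓ matches
  C. Hz: ✗ does not match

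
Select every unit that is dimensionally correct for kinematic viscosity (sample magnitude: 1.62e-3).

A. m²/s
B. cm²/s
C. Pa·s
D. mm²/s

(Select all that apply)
A, B, D

kinematic viscosity has SI base units: m^2 / s

Checking each option against m^2 / s:
  A. m²/s: ✓ matches
  B. cm²/s: ✓ matches
  C. Pa·s: ✗ does not match
  D. mm²/s: ✓ matches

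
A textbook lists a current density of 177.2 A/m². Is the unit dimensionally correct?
Yes

current density has SI base units: A / m^2
A/m² reduces to the same SI base units, so it is a valid unit for current density.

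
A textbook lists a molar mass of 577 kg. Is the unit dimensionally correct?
No

molar mass has SI base units: kg / mol
kg does NOT reduce to kg / mol; a valid unit for molar mass would be e.g. kg/mol.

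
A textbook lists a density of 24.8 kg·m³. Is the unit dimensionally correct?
No

density has SI base units: kg / m^3
kg·m³ does NOT reduce to kg / m^3; a valid unit for density would be e.g. kg/m³.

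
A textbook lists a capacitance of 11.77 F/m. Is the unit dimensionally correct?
No

capacitance has SI base units: A^2 * s^4 / (kg * m^2)
F/m does NOT reduce to A^2 * s^4 / (kg * m^2); a valid unit for capacitance would be e.g. F.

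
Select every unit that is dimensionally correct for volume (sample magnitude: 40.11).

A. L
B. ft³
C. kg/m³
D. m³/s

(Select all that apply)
A, B

volume has SI base units: m^3

Checking each option against m^3:
  A. L: ✓ matches
  B. ft³: ✓ matches
  C. kg/m³: ✗ does not match
  D. m³/s: ✗ does not match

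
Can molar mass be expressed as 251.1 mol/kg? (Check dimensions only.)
No

molar mass has SI base units: kg / mol
mol/kg does NOT reduce to kg / mol; a valid unit for molar mass would be e.g. kg/mol.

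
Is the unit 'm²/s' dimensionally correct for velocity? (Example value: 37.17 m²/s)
No

velocity has SI base units: m / s
m²/s does NOT reduce to m / s; a valid unit for velocity would be e.g. m/s.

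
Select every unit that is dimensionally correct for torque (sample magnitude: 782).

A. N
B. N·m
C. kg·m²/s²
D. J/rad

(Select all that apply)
B, C, D

torque has SI base units: kg * m^2 / s^2

Checking each option against kg * m^2 / s^2:
  A. N: ✗ does not match
  B. N·m: ✓ matches
  C. kg·m²/s²: ✓ matches
  D. J/rad: ✓ matches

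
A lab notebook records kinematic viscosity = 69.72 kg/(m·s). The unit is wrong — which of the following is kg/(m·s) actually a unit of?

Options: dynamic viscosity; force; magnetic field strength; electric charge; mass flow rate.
dynamic viscosity

kinematic viscosity should have units dimensionally equivalent to m^2 / s (e.g. m²/s).
The given unit 'kg/(m·s)' reduces to kg / (m * s). Of the listed options, that is the dimensionality of dynamic viscosity.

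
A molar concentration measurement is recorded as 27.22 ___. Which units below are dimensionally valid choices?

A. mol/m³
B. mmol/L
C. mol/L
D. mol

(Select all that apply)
A, B, C

molar concentration has SI base units: mol / m^3

Checking each option against mol / m^3:
  A. mol/m³: ✓ matches
  B. mmol/L: ✓ matches
  C. mol/L: ✓ matches
  D. mol: ✗ does not match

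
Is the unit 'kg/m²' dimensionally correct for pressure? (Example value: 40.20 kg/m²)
No

pressure has SI base units: kg / (m * s^2)
kg/m² does NOT reduce to kg / (m * s^2); a valid unit for pressure would be e.g. Pa.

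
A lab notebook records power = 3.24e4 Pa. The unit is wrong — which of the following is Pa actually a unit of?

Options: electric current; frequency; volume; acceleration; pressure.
pressure

power should have units dimensionally equivalent to kg * m^2 / s^3 (e.g. W).
The given unit 'Pa' reduces to kg / (m * s^2). Of the listed options, that is the dimensionality of pressure.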